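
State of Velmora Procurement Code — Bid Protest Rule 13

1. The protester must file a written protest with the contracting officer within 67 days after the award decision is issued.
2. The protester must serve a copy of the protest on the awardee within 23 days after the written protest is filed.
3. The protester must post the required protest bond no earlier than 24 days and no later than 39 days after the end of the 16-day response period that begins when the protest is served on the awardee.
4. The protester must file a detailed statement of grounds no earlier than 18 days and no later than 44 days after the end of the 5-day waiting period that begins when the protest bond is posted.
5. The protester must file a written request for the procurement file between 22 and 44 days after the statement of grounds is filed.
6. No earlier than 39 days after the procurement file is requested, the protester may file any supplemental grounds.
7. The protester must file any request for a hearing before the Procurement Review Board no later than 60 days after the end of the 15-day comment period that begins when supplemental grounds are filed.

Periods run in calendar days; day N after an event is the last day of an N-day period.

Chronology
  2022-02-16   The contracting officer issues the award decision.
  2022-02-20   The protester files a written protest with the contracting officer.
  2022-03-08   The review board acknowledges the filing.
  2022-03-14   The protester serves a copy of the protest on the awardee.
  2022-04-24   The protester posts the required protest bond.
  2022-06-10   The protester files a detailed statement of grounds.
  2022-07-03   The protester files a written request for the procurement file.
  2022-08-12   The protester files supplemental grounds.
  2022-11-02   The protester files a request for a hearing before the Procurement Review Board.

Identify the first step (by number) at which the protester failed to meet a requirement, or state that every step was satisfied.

Step 1 — counting 67 days from 2022-02-16 (when the award decision is issued) gives a deadline of 2022-04-24; completed 2022-02-20, before the deadline.
Step 2 — counting 23 days from 2022-02-20 (when the written protest is filed) gives a deadline of 2022-03-15; done 2022-03-14 — timely.
Step 3 — 24 and 39 days from 2022-03-30 (end of the 16-day response period, which began when the protest is served on the awardee on 2022-03-14) are 2022-04-23 and 2022-05-08 respectively; 2022-04-24 falls inside that range.
Step 4 — 18 and 44 days from 2022-04-29 (end of the 5-day waiting period, which began when the protest bond is posted on 2022-04-24) are 2022-05-17 and 2022-06-12 respectively; done 2022-06-10, which is between those dates.
Step 5 — 22 and 44 days from 2022-06-10 (when the statement of grounds is filed) are 2022-07-02 and 2022-07-24 respectively; 2022-07-03 falls inside that range.
Step 6 — must wait 39 days from 2022-07-03 (when the procurement file is requested), so not before 2022-08-11; done 2022-08-12, after the minimum wait.
Step 7 — counting 60 days from 2022-08-27 (end of the 15-day comment period, which began when supplemental grounds are filed on 2022-08-12) gives a deadline of 2022-10-26; done 2022-11-02 — 7 days late.

Step 7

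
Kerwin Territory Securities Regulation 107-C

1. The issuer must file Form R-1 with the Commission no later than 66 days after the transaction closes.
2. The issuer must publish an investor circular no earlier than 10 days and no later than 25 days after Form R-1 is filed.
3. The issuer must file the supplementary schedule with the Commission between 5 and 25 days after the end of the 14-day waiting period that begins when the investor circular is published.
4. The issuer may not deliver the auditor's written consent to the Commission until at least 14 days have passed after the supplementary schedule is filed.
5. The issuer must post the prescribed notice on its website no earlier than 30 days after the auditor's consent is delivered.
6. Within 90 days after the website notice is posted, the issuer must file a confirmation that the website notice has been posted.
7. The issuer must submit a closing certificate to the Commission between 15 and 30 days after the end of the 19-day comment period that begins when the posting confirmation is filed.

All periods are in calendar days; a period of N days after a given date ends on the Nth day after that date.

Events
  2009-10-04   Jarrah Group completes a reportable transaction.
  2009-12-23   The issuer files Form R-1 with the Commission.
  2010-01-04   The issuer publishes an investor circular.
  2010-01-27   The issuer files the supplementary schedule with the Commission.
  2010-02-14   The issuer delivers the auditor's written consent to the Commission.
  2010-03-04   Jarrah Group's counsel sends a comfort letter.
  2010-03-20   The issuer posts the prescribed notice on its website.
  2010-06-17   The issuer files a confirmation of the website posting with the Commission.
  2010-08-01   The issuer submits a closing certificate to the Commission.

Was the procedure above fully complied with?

No

Step 1 — counting 66 days from 2009-10-04 (when the transaction closes) gives a deadline of 2009-12-09; not done until 2009-12-23, 14 days after the deadline.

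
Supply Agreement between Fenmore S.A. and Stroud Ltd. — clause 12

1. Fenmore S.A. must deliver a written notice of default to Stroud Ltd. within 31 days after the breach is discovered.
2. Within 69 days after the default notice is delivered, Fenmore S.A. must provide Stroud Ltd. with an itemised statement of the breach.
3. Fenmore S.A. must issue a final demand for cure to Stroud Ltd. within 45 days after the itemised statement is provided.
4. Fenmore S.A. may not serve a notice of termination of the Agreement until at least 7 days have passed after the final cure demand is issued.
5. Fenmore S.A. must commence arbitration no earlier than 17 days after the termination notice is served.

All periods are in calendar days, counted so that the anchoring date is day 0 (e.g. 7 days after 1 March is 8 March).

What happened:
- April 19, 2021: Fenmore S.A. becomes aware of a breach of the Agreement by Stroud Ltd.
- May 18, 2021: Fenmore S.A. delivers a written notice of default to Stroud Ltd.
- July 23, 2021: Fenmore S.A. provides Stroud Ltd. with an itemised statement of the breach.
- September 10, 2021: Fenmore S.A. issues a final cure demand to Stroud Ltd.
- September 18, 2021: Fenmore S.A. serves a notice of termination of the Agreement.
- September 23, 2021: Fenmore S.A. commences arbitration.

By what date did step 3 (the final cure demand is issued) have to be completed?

Step 3 runs from July 23, 2021, when the itemised statement is provided. 45 days after July 23, 2021 is September 6, 2021.

September 6, 2021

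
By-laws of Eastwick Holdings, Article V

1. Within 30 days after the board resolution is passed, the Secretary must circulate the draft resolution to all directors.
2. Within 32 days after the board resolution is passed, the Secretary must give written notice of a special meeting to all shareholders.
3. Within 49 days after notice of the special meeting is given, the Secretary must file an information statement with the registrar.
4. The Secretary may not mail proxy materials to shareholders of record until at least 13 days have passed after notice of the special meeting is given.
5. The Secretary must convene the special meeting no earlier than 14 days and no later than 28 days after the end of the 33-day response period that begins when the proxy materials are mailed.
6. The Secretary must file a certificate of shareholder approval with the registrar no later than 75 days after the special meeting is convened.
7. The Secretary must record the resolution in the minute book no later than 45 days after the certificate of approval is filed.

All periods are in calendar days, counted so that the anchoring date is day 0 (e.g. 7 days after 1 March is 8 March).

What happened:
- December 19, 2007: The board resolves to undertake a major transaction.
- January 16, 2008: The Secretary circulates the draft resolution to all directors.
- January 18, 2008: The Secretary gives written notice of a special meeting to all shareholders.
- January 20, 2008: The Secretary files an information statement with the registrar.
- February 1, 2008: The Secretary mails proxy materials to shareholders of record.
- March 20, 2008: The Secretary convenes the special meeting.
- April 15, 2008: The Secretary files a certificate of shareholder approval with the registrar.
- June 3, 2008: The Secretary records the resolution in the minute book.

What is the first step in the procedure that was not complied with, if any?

Step 1: 30 days after December 19, 2007 (when the board resolution is passed) is January 18, 2008; done January 16, 2008 — timely.
Step 2: 32 days after December 19, 2007 (when the board resolution is passed) is January 20, 2008; January 18, 2008 is within that limit.
Step 3: 49 days after January 18, 2008 (when notice of the special meeting is given) is March 7, 2008; January 20, 2008 is within that limit.
Step 4: the earliest permitted date is 13 days after January 18, 2008 (when notice of the special meeting is given), i.e. January 31, 2008; done February 1, 2008 — permitted.
Step 5: the window is 14–28 days after March 5, 2008 (end of the 33-day response period, which began when the proxy materials are mailed on February 1, 2008), so March 19, 2008 through April 2, 2008; March 20, 2008 falls inside that range.
Step 6: 75 days after March 20, 2008 (when the special meeting is convened) is June 3, 2008; done April 15, 2008 — timely.
Step 7: 45 days after April 15, 2008 (when the certificate of approval is filed) is May 30, 2008; done June 3, 2008 — 4 days late.

Step 7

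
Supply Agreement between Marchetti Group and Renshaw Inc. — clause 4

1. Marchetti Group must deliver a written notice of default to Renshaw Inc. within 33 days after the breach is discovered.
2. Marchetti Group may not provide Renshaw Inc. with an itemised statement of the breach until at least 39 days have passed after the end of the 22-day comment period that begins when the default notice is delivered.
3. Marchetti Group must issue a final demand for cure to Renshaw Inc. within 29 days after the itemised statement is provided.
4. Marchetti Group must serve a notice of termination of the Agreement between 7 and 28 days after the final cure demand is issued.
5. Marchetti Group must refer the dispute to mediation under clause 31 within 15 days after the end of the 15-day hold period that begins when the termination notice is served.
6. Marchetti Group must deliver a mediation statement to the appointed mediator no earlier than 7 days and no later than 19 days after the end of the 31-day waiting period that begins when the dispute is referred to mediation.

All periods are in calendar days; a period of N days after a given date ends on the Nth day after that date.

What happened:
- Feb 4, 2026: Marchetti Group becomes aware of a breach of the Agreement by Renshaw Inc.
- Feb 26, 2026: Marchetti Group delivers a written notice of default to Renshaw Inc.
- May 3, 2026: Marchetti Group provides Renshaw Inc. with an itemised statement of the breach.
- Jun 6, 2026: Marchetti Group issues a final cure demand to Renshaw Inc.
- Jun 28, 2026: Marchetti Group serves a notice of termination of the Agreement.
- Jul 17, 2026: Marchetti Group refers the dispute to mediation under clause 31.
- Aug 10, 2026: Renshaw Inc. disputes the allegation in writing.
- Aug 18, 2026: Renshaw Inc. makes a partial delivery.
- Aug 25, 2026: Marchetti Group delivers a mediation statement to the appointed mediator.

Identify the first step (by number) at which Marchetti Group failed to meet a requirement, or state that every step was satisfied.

Step 1 — counting 33 days from Feb 4, 2026 (when the breach is discovered) gives a deadline of Mar 9, 2026; Feb 26, 2026 is within that limit.
Step 2 — must wait 39 days from Mar 20, 2026 (end of the 22-day comment period, which began when the default notice is delivered on Feb 26, 2026), so not before Apr 28, 2026; May 3, 2026 is on or after that date.
Step 3 — counting 29 days from May 3, 2026 (when the itemised statement is provided) gives a deadline of Jun 1, 2026; not done until Jun 6, 2026, 5 days after the deadline.
Later steps need not be reached.

Step 3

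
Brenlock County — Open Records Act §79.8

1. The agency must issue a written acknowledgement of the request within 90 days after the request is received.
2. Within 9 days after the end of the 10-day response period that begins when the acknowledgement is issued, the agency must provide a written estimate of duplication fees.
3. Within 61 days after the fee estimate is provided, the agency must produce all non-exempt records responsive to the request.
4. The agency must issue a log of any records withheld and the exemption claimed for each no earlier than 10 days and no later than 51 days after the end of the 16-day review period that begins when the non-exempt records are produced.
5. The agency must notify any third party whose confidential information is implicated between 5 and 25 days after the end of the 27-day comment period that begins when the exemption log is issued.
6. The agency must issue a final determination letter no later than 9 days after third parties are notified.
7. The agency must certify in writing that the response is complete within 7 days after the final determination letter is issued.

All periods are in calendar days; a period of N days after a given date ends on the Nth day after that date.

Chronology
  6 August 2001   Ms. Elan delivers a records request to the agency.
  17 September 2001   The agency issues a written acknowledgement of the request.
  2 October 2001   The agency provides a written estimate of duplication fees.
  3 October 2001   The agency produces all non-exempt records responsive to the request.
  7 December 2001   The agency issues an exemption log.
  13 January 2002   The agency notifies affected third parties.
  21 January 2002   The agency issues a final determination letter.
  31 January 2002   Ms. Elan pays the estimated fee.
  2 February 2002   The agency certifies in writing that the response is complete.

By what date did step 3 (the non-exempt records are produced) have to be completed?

Step 3 runs from 2 October 2001, when the fee estimate is provided. 61 days after 2 October 2001 is 2 December 2001.

2 December 2001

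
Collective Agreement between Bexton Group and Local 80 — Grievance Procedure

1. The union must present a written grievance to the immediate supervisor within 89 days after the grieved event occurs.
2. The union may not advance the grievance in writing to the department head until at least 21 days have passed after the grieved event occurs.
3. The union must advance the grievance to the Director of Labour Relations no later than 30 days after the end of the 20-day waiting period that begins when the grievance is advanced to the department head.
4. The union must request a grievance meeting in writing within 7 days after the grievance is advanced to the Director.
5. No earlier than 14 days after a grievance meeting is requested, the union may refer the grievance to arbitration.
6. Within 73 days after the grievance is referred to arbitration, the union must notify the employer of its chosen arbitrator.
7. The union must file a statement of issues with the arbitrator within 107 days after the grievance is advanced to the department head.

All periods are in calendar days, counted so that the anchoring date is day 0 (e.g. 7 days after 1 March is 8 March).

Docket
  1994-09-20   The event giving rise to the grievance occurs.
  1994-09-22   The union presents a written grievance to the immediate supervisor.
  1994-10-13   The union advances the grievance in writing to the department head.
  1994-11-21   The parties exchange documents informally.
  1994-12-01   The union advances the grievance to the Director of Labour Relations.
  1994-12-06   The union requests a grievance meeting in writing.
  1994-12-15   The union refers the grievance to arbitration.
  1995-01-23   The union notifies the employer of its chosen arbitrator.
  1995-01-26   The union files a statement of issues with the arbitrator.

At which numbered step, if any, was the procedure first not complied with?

Step 5

(1) due by 1994-09-20 + 89 days = 1994-12-18; completed 1994-09-22, before the deadline.
(2) permitted from 1994-09-20 + 21 days = 1994-10-11 onward; done 1994-10-13, after the minimum wait.
(3) due by 1994-11-02 + 30 days = 1994-12-02; completed 1994-12-01, before the deadline.
(4) due by 1994-12-01 + 7 days = 1994-12-08; done 1994-12-06 — timely.
(5) permitted from 1994-12-06 + 14 days = 1994-12-20 onward; 1994-12-15 is 5 days before the earliest permitted date.
The procedure was therefore not followed at step 5.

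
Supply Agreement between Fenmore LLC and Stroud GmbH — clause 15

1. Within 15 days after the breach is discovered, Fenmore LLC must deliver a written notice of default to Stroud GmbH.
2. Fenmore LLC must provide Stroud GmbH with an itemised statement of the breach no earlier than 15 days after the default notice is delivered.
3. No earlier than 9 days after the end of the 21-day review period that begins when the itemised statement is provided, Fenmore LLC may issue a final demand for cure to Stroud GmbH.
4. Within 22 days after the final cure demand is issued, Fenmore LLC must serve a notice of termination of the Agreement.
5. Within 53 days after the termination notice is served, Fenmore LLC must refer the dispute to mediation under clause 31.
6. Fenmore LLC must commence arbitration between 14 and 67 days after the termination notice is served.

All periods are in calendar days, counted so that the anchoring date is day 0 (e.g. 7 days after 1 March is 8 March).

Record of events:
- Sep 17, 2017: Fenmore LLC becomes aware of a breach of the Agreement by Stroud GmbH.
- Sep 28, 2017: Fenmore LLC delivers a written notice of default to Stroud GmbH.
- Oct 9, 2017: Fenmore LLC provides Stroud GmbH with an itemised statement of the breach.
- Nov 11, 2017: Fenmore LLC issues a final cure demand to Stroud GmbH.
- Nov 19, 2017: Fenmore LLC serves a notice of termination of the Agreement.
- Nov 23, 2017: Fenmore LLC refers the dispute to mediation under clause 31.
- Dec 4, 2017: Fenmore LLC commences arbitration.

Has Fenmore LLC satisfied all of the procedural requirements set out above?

(1) due by Sep 17, 2017 + 15 days = Oct 2, 2017; Sep 28, 2017 is within that limit.
(2) permitted from Sep 28, 2017 + 15 days = Oct 13, 2017 onward; done Oct 9, 2017 — 4 days too early.
Later steps need not be reached.

No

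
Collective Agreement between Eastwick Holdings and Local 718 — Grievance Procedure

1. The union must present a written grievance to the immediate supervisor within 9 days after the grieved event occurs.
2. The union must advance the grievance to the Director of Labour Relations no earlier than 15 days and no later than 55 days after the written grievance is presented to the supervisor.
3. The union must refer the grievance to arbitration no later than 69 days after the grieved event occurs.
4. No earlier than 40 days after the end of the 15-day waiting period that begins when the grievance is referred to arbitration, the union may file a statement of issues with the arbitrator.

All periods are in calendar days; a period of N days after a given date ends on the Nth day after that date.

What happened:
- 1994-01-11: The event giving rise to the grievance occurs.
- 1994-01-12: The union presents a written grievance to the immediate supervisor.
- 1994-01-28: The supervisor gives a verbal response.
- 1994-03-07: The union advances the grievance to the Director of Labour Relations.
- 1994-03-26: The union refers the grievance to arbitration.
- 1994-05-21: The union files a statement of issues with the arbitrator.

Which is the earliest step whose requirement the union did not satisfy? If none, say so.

(1) due by 1994-01-11 + 9 days = 1994-01-20; completed 1994-01-12, before the deadline.
(2) the permitted window runs from 1994-01-12 + 15 = 1994-01-27 to 1994-01-12 + 55 = 1994-03-08; done 1994-03-07 — within the window.
(3) due by 1994-01-11 + 69 days = 1994-03-21; 1994-03-26 misses that deadline by 5 days.
The procedure was therefore not followed at step 3.

Step 3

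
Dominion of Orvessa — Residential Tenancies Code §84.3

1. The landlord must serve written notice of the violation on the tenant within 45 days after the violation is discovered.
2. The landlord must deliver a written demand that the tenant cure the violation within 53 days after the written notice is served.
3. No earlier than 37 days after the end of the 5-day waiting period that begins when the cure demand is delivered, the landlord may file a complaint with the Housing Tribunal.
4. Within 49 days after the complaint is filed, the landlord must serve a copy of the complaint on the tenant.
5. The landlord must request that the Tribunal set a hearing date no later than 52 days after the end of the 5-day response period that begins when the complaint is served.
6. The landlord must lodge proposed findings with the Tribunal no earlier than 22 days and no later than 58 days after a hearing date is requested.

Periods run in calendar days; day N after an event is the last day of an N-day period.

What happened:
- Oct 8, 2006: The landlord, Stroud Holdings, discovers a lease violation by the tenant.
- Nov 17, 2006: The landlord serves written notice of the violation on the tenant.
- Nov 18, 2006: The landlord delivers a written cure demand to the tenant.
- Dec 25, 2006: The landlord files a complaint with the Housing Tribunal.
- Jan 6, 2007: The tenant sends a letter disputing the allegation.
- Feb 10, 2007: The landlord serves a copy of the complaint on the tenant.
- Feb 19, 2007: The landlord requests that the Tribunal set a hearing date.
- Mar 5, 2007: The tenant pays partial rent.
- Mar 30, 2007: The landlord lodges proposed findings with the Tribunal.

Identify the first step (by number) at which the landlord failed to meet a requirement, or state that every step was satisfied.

Step 3

Step 1 — counting 45 days from Oct 8, 2006 (when the violation is discovered) gives a deadline of Nov 22, 2006; Nov 17, 2006 is within that limit.
Step 2 — counting 53 days from Nov 17, 2006 (when the written notice is served) gives a deadline of Jan 9, 2007; Nov 18, 2006 is within that limit.
Step 3 — must wait 37 days from Nov 23, 2006 (end of the 5-day waiting period, which began when the cure demand is delivered on Nov 18, 2006), so not before Dec 30, 2006; acted on Dec 25, 2006, 5 days prematurely.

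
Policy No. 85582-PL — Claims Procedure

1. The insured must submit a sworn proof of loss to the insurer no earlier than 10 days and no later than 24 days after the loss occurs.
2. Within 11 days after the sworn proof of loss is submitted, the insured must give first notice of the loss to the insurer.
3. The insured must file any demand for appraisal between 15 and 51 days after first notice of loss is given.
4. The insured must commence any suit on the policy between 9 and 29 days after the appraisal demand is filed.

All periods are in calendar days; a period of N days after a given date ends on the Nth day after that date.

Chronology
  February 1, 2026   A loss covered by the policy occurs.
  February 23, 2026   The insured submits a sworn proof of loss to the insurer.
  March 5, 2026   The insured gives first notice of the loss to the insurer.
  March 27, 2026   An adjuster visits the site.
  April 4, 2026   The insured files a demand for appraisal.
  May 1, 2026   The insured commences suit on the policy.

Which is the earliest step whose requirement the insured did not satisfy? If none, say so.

None — every step was satisfied

Step 1: the window is 10–24 days after February 1, 2026 (when the loss occurs), so February 11, 2026 through February 25, 2026; February 23, 2026 falls inside that range.
Step 2: 11 days after February 23, 2026 (when the sworn proof of loss is submitted) is March 6, 2026; done March 5, 2026 — timely.
Step 3: the window is 15–51 days after March 5, 2026 (when first notice of loss is given), so March 20, 2026 through April 25, 2026; done April 4, 2026 — within the window.
Step 4: the window is 9–29 days after April 4, 2026 (when the appraisal demand is filed), so April 13, 2026 through May 3, 2026; May 1, 2026 falls inside that range.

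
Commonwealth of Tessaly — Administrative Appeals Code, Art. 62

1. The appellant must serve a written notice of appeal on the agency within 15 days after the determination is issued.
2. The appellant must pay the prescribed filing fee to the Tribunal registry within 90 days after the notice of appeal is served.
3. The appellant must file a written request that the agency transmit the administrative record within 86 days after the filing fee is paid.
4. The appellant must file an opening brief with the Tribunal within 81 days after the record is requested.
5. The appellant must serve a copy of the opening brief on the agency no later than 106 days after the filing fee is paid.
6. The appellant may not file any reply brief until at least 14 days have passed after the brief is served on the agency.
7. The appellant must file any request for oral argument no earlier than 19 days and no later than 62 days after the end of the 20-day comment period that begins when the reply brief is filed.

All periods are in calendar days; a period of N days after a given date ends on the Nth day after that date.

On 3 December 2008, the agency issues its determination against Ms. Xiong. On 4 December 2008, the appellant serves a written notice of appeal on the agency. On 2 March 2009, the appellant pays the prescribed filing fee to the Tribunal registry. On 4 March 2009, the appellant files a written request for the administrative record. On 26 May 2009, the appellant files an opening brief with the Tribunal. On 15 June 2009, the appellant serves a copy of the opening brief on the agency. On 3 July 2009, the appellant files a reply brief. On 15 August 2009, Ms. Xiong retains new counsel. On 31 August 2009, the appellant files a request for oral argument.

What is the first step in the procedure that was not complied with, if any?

Step 4

Step 1: 15 days after 3 December 2008 (when the determination is issued) is 18 December 2008; 4 December 2008 is within that limit.
Step 2: 90 days after 4 December 2008 (when the notice of appeal is served) is 4 March 2009; 2 March 2009 is within that limit.
Step 3: 86 days after 2 March 2009 (when the filing fee is paid) is 27 May 2009; done 4 March 2009 — timely.
Step 4: 81 days after 4 March 2009 (when the record is requested) is 24 May 2009; not done until 26 May 2009, 2 days after the deadline.
The analysis stops there.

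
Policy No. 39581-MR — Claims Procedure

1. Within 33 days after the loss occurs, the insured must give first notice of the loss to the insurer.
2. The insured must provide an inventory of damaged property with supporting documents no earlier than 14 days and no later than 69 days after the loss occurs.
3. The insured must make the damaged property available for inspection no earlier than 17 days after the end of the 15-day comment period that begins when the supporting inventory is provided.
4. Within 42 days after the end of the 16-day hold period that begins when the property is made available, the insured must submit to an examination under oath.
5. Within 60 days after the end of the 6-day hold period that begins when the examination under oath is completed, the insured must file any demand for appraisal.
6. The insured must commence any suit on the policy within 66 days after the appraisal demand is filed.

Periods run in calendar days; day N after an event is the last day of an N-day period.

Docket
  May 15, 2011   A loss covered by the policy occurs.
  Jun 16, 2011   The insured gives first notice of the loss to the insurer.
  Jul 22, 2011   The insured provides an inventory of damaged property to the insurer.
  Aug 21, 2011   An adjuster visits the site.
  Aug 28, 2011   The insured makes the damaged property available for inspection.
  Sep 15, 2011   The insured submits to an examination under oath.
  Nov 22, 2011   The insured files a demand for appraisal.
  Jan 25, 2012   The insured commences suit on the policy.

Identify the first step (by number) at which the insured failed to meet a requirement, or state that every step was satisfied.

Step 1 — counting 33 days from May 15, 2011 (when the loss occurs) gives a deadline of Jun 17, 2011; Jun 16, 2011 is within that limit.
Step 2 — 14 and 69 days from May 15, 2011 (when the loss occurs) are May 29, 2011 and Jul 23, 2011 respectively; done Jul 22, 2011, which is between those dates.
Step 3 — must wait 17 days from Aug 6, 2011 (end of the 15-day comment period, which began when the supporting inventory is provided on Jul 22, 2011), so not before Aug 23, 2011; done Aug 28, 2011, after the minimum wait.
Step 4 — counting 42 days from Sep 13, 2011 (end of the 16-day hold period, which began when the property is made available on Aug 28, 2011) gives a deadline of Oct 25, 2011; done Sep 15, 2011 — timely.
Step 5 — counting 60 days from Sep 21, 2011 (end of the 6-day hold period, which began when the examination under oath is completed on Sep 15, 2011) gives a deadline of Nov 20, 2011; done Nov 22, 2011 — 2 days late.

Step 5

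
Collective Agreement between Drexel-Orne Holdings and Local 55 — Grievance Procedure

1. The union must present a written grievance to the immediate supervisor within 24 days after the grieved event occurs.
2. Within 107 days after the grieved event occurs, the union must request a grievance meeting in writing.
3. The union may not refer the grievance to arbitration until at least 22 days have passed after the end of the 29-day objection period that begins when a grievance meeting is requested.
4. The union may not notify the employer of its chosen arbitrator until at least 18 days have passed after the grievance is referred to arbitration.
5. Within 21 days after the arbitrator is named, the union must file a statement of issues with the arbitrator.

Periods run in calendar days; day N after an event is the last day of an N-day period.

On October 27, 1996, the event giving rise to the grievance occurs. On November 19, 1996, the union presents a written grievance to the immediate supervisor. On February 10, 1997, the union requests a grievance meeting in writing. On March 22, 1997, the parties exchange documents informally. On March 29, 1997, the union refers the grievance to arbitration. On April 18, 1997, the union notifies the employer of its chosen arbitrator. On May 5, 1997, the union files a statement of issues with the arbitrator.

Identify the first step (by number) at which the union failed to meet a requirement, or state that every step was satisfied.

(1) due by October 27, 1996 + 24 days = November 20, 1996; done November 19, 1996 — timely.
(2) due by October 27, 1996 + 107 days = February 11, 1997; completed February 10, 1997, before the deadline.
(3) permitted from March 11, 1997 + 22 days = April 2, 1997 onward; done March 29, 1997 — 4 days too early.

Step 3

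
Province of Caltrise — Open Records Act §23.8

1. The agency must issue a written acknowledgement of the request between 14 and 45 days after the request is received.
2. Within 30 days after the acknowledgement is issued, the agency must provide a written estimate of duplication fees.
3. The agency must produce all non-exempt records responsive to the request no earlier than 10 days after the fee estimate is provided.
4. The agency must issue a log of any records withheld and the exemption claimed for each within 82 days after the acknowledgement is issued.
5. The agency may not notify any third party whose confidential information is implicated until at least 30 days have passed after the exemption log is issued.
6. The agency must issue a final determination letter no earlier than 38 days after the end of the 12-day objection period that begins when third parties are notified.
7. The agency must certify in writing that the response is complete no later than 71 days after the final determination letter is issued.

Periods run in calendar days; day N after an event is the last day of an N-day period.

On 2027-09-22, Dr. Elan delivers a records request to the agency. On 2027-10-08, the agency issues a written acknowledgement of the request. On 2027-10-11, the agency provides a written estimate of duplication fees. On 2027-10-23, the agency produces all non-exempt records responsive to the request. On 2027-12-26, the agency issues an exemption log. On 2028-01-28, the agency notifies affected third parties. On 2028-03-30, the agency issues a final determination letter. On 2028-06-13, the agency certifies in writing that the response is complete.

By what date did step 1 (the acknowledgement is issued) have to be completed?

Step 1 runs from 2027-09-22, when the request is received. The window is 14–45 days after 2027-09-22; it closes on 2027-11-06.

2027-11-06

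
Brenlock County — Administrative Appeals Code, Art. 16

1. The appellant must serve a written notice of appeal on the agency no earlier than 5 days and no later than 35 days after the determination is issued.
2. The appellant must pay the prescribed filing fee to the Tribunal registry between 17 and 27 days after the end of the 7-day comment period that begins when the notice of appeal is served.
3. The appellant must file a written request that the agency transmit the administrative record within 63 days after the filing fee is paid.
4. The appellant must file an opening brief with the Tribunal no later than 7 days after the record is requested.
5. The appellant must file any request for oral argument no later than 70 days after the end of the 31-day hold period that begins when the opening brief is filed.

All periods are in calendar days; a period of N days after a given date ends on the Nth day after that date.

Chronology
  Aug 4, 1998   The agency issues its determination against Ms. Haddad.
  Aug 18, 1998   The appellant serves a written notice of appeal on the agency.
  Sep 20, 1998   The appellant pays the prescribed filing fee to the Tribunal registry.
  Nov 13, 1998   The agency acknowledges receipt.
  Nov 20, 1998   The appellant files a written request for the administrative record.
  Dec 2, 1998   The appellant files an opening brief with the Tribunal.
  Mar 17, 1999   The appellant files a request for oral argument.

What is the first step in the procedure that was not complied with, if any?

Step 4

Step 1 — 5 and 35 days from Aug 4, 1998 (when the determination is issued) are Aug 9, 1998 and Sep 8, 1998 respectively; done Aug 18, 1998, which is between those dates.
Step 2 — 17 and 27 days from Aug 25, 1998 (end of the 7-day comment period, which began when the notice of appeal is served on Aug 18, 1998) are Sep 11, 1998 and Sep 21, 1998 respectively; done Sep 20, 1998 — within the window.
Step 3 — counting 63 days from Sep 20, 1998 (when the filing fee is paid) gives a deadline of Nov 22, 1998; done Nov 20, 1998 — timely.
Step 4 — counting 7 days from Nov 20, 1998 (when the record is requested) gives a deadline of Nov 27, 1998; Dec 2, 1998 misses that deadline by 5 days.
The analysis stops there.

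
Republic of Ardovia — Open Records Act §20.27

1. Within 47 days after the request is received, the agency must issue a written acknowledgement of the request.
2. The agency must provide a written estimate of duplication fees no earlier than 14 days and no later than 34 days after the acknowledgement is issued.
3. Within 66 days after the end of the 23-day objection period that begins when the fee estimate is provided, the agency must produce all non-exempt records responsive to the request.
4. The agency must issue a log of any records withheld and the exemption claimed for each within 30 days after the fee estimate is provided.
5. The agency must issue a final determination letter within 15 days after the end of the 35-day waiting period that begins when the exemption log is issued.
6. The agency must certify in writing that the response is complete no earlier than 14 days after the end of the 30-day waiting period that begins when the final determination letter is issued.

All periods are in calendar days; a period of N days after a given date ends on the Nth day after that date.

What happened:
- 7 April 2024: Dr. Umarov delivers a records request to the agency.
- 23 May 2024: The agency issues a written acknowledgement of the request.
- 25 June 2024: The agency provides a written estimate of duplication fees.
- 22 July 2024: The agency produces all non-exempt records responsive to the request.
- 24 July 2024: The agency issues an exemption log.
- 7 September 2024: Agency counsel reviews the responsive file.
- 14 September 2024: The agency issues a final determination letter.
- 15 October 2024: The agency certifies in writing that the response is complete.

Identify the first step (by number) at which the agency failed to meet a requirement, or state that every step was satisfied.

(1) due by 7 April 2024 + 47 days = 24 May 2024; done 23 May 2024 — timely.
(2) the permitted window runs from 23 May 2024 + 14 = 6 June 2024 to 23 May 2024 + 34 = 26 June 2024; 25 June 2024 falls inside that range.
(3) due by 18 July 2024 + 66 days = 22 September 2024; done 22 July 2024 — timely.
(4) due by 25 June 2024 + 30 days = 25 July 2024; completed 24 July 2024, before the deadline.
(5) due by 28 August 2024 + 15 days = 12 September 2024; 14 September 2024 misses that deadline by 2 days.
The procedure was therefore not followed at step 5.

Step 5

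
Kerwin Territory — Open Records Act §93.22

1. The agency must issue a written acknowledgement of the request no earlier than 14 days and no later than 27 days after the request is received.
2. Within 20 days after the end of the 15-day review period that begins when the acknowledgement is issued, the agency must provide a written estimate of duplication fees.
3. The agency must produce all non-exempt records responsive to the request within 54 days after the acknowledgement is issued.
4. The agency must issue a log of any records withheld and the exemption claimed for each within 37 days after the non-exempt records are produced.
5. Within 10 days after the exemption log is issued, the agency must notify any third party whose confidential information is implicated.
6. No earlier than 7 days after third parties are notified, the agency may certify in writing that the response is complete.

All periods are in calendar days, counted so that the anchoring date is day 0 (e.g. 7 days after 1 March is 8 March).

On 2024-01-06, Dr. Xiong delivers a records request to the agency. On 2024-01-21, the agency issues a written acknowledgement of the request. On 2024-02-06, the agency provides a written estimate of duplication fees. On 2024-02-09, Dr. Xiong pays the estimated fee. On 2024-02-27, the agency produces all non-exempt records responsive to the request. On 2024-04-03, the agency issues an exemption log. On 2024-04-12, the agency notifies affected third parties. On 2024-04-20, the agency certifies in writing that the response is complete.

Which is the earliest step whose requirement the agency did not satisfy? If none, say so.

None — every step was satisfied

Step 1 — 14 and 27 days from 2024-01-06 (when the request is received) are 2024-01-20 and 2024-02-02 respectively; done 2024-01-21, which is between those dates.
Step 2 — counting 20 days from 2024-02-05 (end of the 15-day review period, which began when the acknowledgement is issued on 2024-01-21) gives a deadline of 2024-02-25; 2024-02-06 is within that limit.
Step 3 — counting 54 days from 2024-01-21 (when the acknowledgement is issued) gives a deadline of 2024-03-15; done 2024-02-27 — timely.
Step 4 — counting 37 days from 2024-02-27 (when the non-exempt records are produced) gives a deadline of 2024-04-04; done 2024-04-03 — timely.
Step 5 — counting 10 days from 2024-04-03 (when the exemption log is issued) gives a deadline of 2024-04-13; done 2024-04-12 — timely.
Step 6 — must wait 7 days from 2024-04-12 (when third parties are notified), so not before 2024-04-19; 2024-04-20 is on or after that date.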